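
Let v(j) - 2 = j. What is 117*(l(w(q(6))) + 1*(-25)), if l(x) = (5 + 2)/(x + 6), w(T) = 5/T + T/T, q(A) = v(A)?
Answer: -171873/61 ≈ -2817.6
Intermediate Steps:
v(j) = 2 + j
q(A) = 2 + A
w(T) = 1 + 5/T (w(T) = 5/T + 1 = 1 + 5/T)
l(x) = 7/(6 + x)
117*(l(w(q(6))) + 1*(-25)) = 117*(7/(6 + (5 + (2 + 6))/(2 + 6)) + 1*(-25)) = 117*(7/(6 + (5 + 8)/8) - 25) = 117*(7/(6 + (1/8)*13) - 25) = 117*(7/(6 + 13/8) - 25) = 117*(7/(61/8) - 25) = 117*(7*(8/61) - 25) = 117*(56/61 - 25) = 117*(-1469/61) = -171873/61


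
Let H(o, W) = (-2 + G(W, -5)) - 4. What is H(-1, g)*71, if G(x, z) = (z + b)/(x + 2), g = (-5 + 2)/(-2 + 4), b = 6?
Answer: -284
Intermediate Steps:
g = -3/2 ≈ -1.5000
G(x, z) = (6 + z)/(2 + x) (G(x, z) = (z + 6)/(x + 2) = (6 + z)/(2 + x))
H(o, W) = -6 + 1/(2 + W) (H(o, W) = (-2 + (6 - 5)/(2 + W)) - 4 = (-2 + 1/(2 + W)) - 4 = -6 + 1/(2 + W))
H(-1, g)*71 = ((-11 - 6*(-3/2))/(2 - 3/2))*71 = ((-11 + 9)/(1/2))*71 = (2*(-2))*71 = -4*71 = -284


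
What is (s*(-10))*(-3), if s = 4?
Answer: 120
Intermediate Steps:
(s*(-10))*(-3) = (4*(-10))*(-3) = -40*(-3) = 120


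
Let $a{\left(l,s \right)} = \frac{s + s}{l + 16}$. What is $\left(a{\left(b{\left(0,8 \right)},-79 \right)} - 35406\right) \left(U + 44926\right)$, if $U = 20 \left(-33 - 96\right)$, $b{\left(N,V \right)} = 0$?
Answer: $- \frac{5998882571}{4} \approx -1.4997 \cdot 10^{9}$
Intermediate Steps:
$a{\left(l,s \right)} = \frac{2 s}{16 + l}$
$U = -2580$ ($U = 20 \left(-129\right) = -2580$)
$\left(a{\left(b{\left(0,8 \right)},-79 \right)} - 35406\right) \left(U + 44926\right) = \left(2 \left(-79\right) \frac{1}{16 + 0} - 35406\right) \left(-2580 + 44926\right) = \left(2 \left(-79\right) \frac{1}{16} - 35406\right) 42346 = \left(- \frac{79}{8} - 35406\right) 42346 = \left(- \frac{283327}{8}\right) 42346 = - \frac{5998882571}{4}$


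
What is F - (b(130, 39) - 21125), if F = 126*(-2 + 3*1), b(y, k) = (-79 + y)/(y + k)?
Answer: 3591368/169 ≈ 21251.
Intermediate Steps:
b(y, k) = (-79 + y)/(k + y)
F = 126 (F = 126*(-2 + 3) = 126*1 = 126)
F - (b(130, 39) - 21125) = 126 - ((-79 + 130)/(39 + 130) - 21125) = 126 - (51/169 - 21125) = 126 - 1*(-3570074/169) = 126 + 3570074/169 = 3591368/169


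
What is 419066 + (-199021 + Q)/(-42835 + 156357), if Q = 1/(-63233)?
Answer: 1504092115908211/3589168313 ≈ 4.1906e+5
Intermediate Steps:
Q = -1/63233 ≈ -1.5815e-5
419066 + (-199021 + Q)/(-42835 + 156357) = 419066 + (-199021 - 1/63233)/(-42835 + 156357) = 419066 - 12584694894/63233/113522 = 419066 - 12584694894/63233*1/113522 = 419066 - 6292347447/3589168313 = 1504092115908211/3589168313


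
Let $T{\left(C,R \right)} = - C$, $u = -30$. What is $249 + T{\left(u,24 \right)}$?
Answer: $279$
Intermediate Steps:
$249 + T{\left(u,24 \right)} = 249 - -30 = 249 + 30 = 279$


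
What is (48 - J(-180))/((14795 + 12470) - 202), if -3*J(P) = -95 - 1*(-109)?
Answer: 158/81189 ≈ 0.0019461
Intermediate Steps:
J(P) = -14/3 (J(P) = -(-95 - 1*(-109))/3 = -(-95 + 109)/3 = -⅓*14 = -14/3)
(48 - J(-180))/((14795 + 12470) - 202) = (48 - 1*(-14/3))/((14795 + 12470) - 202) = (48 + 14/3)/(27265 - 202) = (158/3)/27063 = (158/3)*(1/27063) = 158/81189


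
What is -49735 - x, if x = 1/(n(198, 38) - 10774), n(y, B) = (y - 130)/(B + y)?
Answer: -31614002956/635649 ≈ -49735.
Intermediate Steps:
n(y, B) = (-130 + y)/(B + y)
x = -59/635649 (x = 1/((-130 + 198)/(38 + 198) - 10774) = 1/(68/236 - 10774) = 1/((1/236)*68 - 10774) = 1/(17/59 - 10774) = 1/(-635649/59) = -59/635649 ≈ -9.2819e-5)
-49735 - x = -49735 - 1*(-59/635649) = -49735 + 59/635649 = -31614002956/635649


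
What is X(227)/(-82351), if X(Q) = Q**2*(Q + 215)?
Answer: -22775818/82351 ≈ -276.57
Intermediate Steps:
X(Q) = Q**2*(215 + Q)
X(227)/(-82351) = (227**2*(215 + 227))/(-82351) = (51529*442)*(-1/82351) = 22775818*(-1/82351) = -22775818/82351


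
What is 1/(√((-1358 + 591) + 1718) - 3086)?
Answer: -3086/9522445 - √951/9522445 ≈ -0.00032731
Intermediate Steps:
1/(√((-1358 + 591) + 1718) - 3086) = 1/(√(-767 + 1718) - 3086) = 1/(√951 - 3086) = 1/(-3086 + √951)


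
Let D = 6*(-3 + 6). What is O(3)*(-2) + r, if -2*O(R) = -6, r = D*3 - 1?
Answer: 47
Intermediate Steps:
D = 18 (D = 6*3 = 18)
r = 53 (r = 18*3 - 1 = 54 - 1 = 53)
O(R) = 3 (O(R) = -1/2*(-6) = 3)
O(3)*(-2) + r = 3*(-2) + 53 = -6 + 53 = 47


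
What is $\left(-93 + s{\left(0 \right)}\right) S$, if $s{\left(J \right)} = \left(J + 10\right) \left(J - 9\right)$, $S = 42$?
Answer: $-7686$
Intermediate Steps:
$s{\left(J \right)} = \left(-9 + J\right) \left(10 + J\right)$ ($s{\left(J \right)} = \left(10 + J\right) \left(-9 + J\right) = \left(-9 + J\right) \left(10 + J\right)$)
$\left(-93 + s{\left(0 \right)}\right) S = \left(-93 + \left(-90 + 0 + 0^{2}\right)\right) 42 = \left(-93 + \left(-90 + 0 + 0\right)\right) 42 = \left(-93 - 90\right) 42 = \left(-183\right) 42 = -7686$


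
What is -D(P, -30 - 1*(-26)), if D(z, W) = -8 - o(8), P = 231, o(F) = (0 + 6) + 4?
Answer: 18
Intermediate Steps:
o(F) = 10 (o(F) = 6 + 4 = 10)
D(z, W) = -18 (D(z, W) = -8 - 1*10 = -8 - 10 = -18)
-D(P, -30 - 1*(-26)) = -1*(-18) = 18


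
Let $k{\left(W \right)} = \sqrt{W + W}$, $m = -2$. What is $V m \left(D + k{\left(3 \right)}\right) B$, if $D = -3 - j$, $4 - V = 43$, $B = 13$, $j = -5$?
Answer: $2028 + 1014 \sqrt{6} \approx 4511.8$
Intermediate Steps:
$k{\left(W \right)} = \sqrt{2} \sqrt{W}$ ($k{\left(W \right)} = \sqrt{2 W} = \sqrt{2} \sqrt{W}$)
$V = -39$ ($V = 4 - 43 = -39$)
$D = 2$ ($D = -3 - -5 = -3 + 5 = 2$)
$V m \left(D + k{\left(3 \right)}\right) B = - 39 \left(- 2 \left(2 + \sqrt{2} \sqrt{3}\right)\right) 13 = - 39 \left(- 2 \left(2 + \sqrt{6}\right)\right) 13 = - 39 \left(-4 - 2 \sqrt{6}\right) 13 = \left(156 + 78 \sqrt{6}\right) 13 = 2028 + 1014 \sqrt{6}$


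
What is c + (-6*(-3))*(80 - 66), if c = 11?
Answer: 263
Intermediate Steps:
c + (-6*(-3))*(80 - 66) = 11 + (-6*(-3))*(80 - 66) = 11 + 18*14 = 11 + 252 = 263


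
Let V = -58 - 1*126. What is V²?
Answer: 33856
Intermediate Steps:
V = -184 (V = -58 - 126 = -184)
V² = (-184)² = 33856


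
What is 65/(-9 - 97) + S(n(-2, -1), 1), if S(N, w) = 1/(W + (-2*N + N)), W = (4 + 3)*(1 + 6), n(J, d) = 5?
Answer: -1377/2332 ≈ -0.59048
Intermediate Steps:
W = 49 (W = 7*7 = 49)
S(N, w) = 1/(49 - N) (S(N, w) = 1/(49 + (-2*N + N)) = 1/(49 - N))
65/(-9 - 97) + S(n(-2, -1), 1) = 65/(-9 - 97) - 1/(-49 + 5) = 65/(-106) - 1/(-44) = -1/106*65 - 1*(-1/44) = -65/106 + 1/44 = -1377/2332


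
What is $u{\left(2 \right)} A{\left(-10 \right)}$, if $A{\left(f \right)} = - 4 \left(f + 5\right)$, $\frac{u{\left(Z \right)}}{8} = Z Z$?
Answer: $640$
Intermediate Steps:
$u{\left(Z \right)} = 8 Z^{2}$ ($u{\left(Z \right)} = 8 Z Z = 8 Z^{2}$)
$A{\left(f \right)} = -20 - 4 f$ ($A{\left(f \right)} = - 4 \left(5 + f\right) = -20 - 4 f$)
$u{\left(2 \right)} A{\left(-10 \right)} = 8 \cdot 2^{2} \left(-20 - -40\right) = 8 \cdot 4 \left(-20 + 40\right) = 32 \cdot 20 = 640$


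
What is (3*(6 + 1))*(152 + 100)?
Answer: 5292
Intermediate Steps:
(3*(6 + 1))*(152 + 100) = (3*7)*252 = 21*252 = 5292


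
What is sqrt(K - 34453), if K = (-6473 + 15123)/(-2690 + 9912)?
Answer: I*sqrt(449228108838)/3611 ≈ 185.61*I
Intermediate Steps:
K = 4325/3611 (K = 8650/7222 = 8650*(1/7222) = 4325/3611 ≈ 1.1977)
sqrt(K - 34453) = sqrt(4325/3611 - 34453) = sqrt(-124405458/3611) = I*sqrt(449228108838)/3611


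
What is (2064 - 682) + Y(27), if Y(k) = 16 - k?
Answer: 1371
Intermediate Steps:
(2064 - 682) + Y(27) = (2064 - 682) + (16 - 1*27) = 1382 + (16 - 27) = 1382 - 11 = 1371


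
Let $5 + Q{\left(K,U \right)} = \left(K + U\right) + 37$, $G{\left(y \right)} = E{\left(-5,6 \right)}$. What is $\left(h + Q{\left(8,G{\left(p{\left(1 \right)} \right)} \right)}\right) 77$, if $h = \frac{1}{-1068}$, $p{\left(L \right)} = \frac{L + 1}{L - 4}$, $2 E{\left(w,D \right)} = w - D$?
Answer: $\frac{2837065}{1068} \approx 2656.4$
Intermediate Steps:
$E{\left(w,D \right)} = \frac{w}{2} - \frac{D}{2}$ ($E{\left(w,D \right)} = \frac{w - D}{2} = \frac{w}{2} - \frac{D}{2}$)
$p{\left(L \right)} = \frac{1 + L}{-4 + L}$
$G{\left(y \right)} = - \frac{11}{2}$ ($G{\left(y \right)} = \frac{1}{2} \left(-5\right) - 3 = - \frac{5}{2} - 3 = - \frac{11}{2}$)
$Q{\left(K,U \right)} = 32 + K + U$ ($Q{\left(K,U \right)} = -5 + \left(\left(K + U\right) + 37\right) = -5 + \left(37 + K + U\right) = 32 + K + U$)
$h = - \frac{1}{1068} \approx -0.00093633$
$\left(h + Q{\left(8,G{\left(p{\left(1 \right)} \right)} \right)}\right) 77 = \left(- \frac{1}{1068} + \left(32 + 8 - \frac{11}{2}\right)\right) 77 = \left(- \frac{1}{1068} + \frac{69}{2}\right) 77 = \frac{36845}{1068} \cdot 77 = \frac{2837065}{1068}$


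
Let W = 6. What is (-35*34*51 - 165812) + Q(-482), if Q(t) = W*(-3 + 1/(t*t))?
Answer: -26313016237/116162 ≈ -2.2652e+5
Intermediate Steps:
Q(t) = -18 + 6/t**2 (Q(t) = 6*(-3 + 1/(t*t)) = 6*(-3 + t**(-2)) = -18 + 6/t**2)
(-35*34*51 - 165812) + Q(-482) = (-35*34*51 - 165812) + (-18 + 6/(-482)**2) = (-1190*51 - 165812) + (-18 + 6*(1/232324)) = (-60690 - 165812) + (-18 + 3/116162) = -226502 - 2090913/116162 = -26313016237/116162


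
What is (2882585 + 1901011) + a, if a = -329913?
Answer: 4453683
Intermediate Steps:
(2882585 + 1901011) + a = (2882585 + 1901011) - 329913 = 4783596 - 329913 = 4453683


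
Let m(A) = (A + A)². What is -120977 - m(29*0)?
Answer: -120977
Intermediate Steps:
m(A) = 4*A² (m(A) = (2*A)² = 4*A²)
-120977 - m(29*0) = -120977 - 4*(29*0)² = -120977 - 4*0² = -120977 - 4*0 = -120977 - 1*0 = -120977 + 0 = -120977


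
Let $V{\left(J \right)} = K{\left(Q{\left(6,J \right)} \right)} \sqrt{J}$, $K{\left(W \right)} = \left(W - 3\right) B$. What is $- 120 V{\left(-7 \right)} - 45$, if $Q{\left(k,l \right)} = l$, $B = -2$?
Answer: $-45 - 2400 i \sqrt{7} \approx -45.0 - 6349.8 i$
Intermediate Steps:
$K{\left(W \right)} = 6 - 2 W$ ($K{\left(W \right)} = \left(W - 3\right) \left(-2\right) = \left(-3 + W\right) \left(-2\right) = 6 - 2 W$)
$V{\left(J \right)} = \sqrt{J} \left(6 - 2 J\right)$ ($V{\left(J \right)} = \left(6 - 2 J\right) \sqrt{J} = \sqrt{J} \left(6 - 2 J\right)$)
$- 120 V{\left(-7 \right)} - 45 = - 120 \cdot 2 \sqrt{-7} \left(3 - -7\right) - 45 = - 120 \cdot 2 i \sqrt{7} \left(3 + 7\right) - 45 = - 120 \cdot 2 i \sqrt{7} \cdot 10 - 45 = - 120 \cdot 20 i \sqrt{7} - 45 = - 2400 i \sqrt{7} - 45 = -45 - 2400 i \sqrt{7}$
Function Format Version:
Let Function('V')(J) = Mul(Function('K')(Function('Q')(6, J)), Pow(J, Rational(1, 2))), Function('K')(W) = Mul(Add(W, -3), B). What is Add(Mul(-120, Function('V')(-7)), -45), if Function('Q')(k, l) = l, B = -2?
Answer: Add(-45, Mul(-2400, I, Pow(7, Rational(1, 2)))) ≈ Add(-45.000, Mul(-6349.8, I))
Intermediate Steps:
Function('K')(W) = Add(6, Mul(-2, W)) (Function('K')(W) = Mul(Add(W, -3), -2) = Mul(Add(-3, W), -2) = Add(6, Mul(-2, W)))
Function('V')(J) = Mul(Pow(J, Rational(1, 2)), Add(6, Mul(-2, J))) (Function('V')(J) = Mul(Add(6, Mul(-2, J)), Pow(J, Rational(1, 2))) = Mul(Pow(J, Rational(1, 2)), Add(6, Mul(-2, J))))
Add(Mul(-120, Function('V')(-7)), -45) = Add(Mul(-120, Mul(2, Pow(-7, Rational(1, 2)), Add(3, Mul(-1, -7)))), -45) = Add(Mul(-120, Mul(2, Mul(I, Pow(7, Rational(1, 2))), Add(3, 7))), -45) = Add(Mul(-120, Mul(2, Mul(I, Pow(7, Rational(1, 2))), 10)), -45) = Add(Mul(-120, Mul(20, I, Pow(7, Rational(1, 2)))), -45) = Add(Mul(-2400, I, Pow(7, Rational(1, 2))), -45) = Add(-45, Mul(-2400, I, Pow(7, Rational(1, 2))))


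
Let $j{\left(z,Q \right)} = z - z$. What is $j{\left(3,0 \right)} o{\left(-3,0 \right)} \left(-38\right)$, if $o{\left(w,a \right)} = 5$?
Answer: $0$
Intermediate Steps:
$j{\left(z,Q \right)} = 0$
$j{\left(3,0 \right)} o{\left(-3,0 \right)} \left(-38\right) = 0 \cdot 5 \left(-38\right) = 0 \left(-38\right) = 0$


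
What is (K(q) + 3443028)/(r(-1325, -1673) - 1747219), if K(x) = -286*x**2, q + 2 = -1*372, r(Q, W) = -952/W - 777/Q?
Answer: 5789057772950/276650105461 ≈ 20.926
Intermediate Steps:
q = -374 (q = -2 - 1*372 = -2 - 372 = -374)
(K(q) + 3443028)/(r(-1325, -1673) - 1747219) = (-286*(-374)**2 + 3443028)/((-952/(-1673) - 777/(-1325)) - 1747219) = (-286*139876 + 3443028)/((-952*(-1/1673) - 777*(-1/1325)) - 1747219) = (-40004536 + 3443028)/((136/239 + 777/1325) - 1747219) = -36561508/(365903/316675 - 1747219) = -36561508/(-553300210922/316675) = -36561508*(-316675/553300210922) = 5789057772950/276650105461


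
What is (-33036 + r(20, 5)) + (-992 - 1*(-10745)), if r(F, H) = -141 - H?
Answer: -23429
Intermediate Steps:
(-33036 + r(20, 5)) + (-992 - 1*(-10745)) = (-33036 + (-141 - 1*5)) + (-992 - 1*(-10745)) = (-33036 + (-141 - 5)) + (-992 + 10745) = (-33036 - 146) + 9753 = -33182 + 9753 = -23429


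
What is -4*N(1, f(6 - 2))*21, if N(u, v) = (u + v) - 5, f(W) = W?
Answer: 0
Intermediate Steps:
N(u, v) = -5 + u + v
-4*N(1, f(6 - 2))*21 = -4*(-5 + 1 + (6 - 2))*21 = -4*(-5 + 1 + 4)*21 = -4*0*21 = 0*21 = 0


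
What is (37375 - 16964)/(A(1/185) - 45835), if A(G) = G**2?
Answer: -698566475/1568702874 ≈ -0.44531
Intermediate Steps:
(37375 - 16964)/(A(1/185) - 45835) = (37375 - 16964)/((1/185)**2 - 45835) = 20411/((1/185)**2 - 45835) = 20411/(1/34225 - 45835) = 20411/(-1568702874/34225) = 20411*(-34225/1568702874) = -698566475/1568702874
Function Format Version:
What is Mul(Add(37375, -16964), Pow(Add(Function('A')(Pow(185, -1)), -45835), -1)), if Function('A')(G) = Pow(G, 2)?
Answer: Rational(-698566475, 1568702874) ≈ -0.44531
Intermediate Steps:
Mul(Add(37375, -16964), Pow(Add(Function('A')(Pow(185, -1)), -45835), -1)) = Mul(Add(37375, -16964), Pow(Add(Pow(Pow(185, -1), 2), -45835), -1)) = Mul(20411, Pow(Add(Pow(Rational(1, 185), 2), -45835), -1)) = Mul(20411, Pow(Add(Rational(1, 34225), -45835), -1)) = Mul(20411, Pow(Rational(-1568702874, 34225), -1)) = Mul(20411, Rational(-34225, 1568702874)) = Rational(-698566475, 1568702874)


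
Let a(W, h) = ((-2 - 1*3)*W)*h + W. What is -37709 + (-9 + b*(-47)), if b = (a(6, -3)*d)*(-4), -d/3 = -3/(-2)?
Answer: -118934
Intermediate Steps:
d = -9/2 (d = -(-9)/(-2) = -(-9)*(-1)/2 = -3*3/2 = -9/2 ≈ -4.5000)
a(W, h) = W - 5*W*h (a(W, h) = ((-2 - 3)*W)*h + W = (-5*W)*h + W = -5*W*h + W = W - 5*W*h)
b = 1728 (b = ((6*(1 - 5*(-3)))*(-9/2))*(-4) = ((6*(1 + 15))*(-9/2))*(-4) = ((6*16)*(-9/2))*(-4) = (96*(-9/2))*(-4) = -432*(-4) = 1728)
-37709 + (-9 + b*(-47)) = -37709 + (-9 + 1728*(-47)) = -37709 + (-9 - 81216) = -37709 - 81225 = -118934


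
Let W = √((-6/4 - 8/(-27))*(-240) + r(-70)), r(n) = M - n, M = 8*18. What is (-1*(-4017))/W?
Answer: 12051*√4526/4526 ≈ 179.13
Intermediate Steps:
M = 144
r(n) = 144 - n
W = √4526/3 (W = √((-6/4 - 8/(-27))*(-240) + (144 - 1*(-70))) = √((-6*¼ - 8*(-1/27))*(-240) + (144 + 70)) = √((-3/2 + 8/27)*(-240) + 214) = √(-65/54*(-240) + 214) = √(2600/9 + 214) = √(4526/9) = √4526/3 ≈ 22.425)
(-1*(-4017))/W = (-1*(-4017))/((√4526/3)) = 4017*(3*√4526/4526) = 12051*√4526/4526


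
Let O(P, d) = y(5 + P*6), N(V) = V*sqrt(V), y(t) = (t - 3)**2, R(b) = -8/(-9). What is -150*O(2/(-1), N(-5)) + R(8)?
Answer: -134992/9 ≈ -14999.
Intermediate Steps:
R(b) = 8/9 (R(b) = -8*(-1/9) = 8/9)
y(t) = (-3 + t)**2
N(V) = V**(3/2)
O(P, d) = (2 + 6*P)**2 (O(P, d) = (-3 + (5 + P*6))**2 = (-3 + (5 + 6*P))**2 = (2 + 6*P)**2)
-150*O(2/(-1), N(-5)) + R(8) = -600*(1 + 3*(2/(-1)))**2 + 8/9 = -600*(1 + 3*(2*(-1)))**2 + 8/9 = -600*(1 + 3*(-2))**2 + 8/9 = -600*(1 - 6)**2 + 8/9 = -600*(-5)**2 + 8/9 = -600*25 + 8/9 = -150*100 + 8/9 = -15000 + 8/9 = -134992/9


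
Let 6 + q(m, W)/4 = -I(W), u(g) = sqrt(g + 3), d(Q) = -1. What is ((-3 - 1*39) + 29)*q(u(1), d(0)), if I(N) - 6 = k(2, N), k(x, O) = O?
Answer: 572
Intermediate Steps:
I(N) = 6 + N
u(g) = sqrt(3 + g)
q(m, W) = -48 - 4*W (q(m, W) = -24 + 4*(-(6 + W)) = -24 + 4*(-6 - W) = -24 + (-24 - 4*W) = -48 - 4*W)
((-3 - 1*39) + 29)*q(u(1), d(0)) = ((-3 - 1*39) + 29)*(-48 - 4*(-1)) = ((-3 - 39) + 29)*(-48 + 4) = (-42 + 29)*(-44) = -13*(-44) = 572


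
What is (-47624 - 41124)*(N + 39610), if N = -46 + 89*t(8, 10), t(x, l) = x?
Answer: -3574414448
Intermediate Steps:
N = 666 (N = -46 + 89*8 = -46 + 712 = 666)
(-47624 - 41124)*(N + 39610) = (-47624 - 41124)*(666 + 39610) = -88748*40276 = -3574414448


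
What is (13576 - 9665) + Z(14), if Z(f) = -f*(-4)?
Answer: 3967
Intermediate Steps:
Z(f) = 4*f
(13576 - 9665) + Z(14) = (13576 - 9665) + 4*14 = 3911 + 56 = 3967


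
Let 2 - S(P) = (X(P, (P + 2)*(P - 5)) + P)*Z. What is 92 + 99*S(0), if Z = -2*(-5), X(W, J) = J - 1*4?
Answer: 14150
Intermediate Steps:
X(W, J) = -4 + J (X(W, J) = J - 4 = -4 + J)
Z = 10
S(P) = 42 - 10*P - 10*(-5 + P)*(2 + P) (S(P) = 2 - ((-4 + (P + 2)*(P - 5)) + P)*10 = 2 - ((-4 + (2 + P)*(-5 + P)) + P)*10 = 2 - ((-4 + (-5 + P)*(2 + P)) + P)*10 = 2 - (-4 + P + (-5 + P)*(2 + P))*10 = 2 - (-40 + 10*P + 10*(-5 + P)*(2 + P)) = 2 + (40 - 10*P - 10*(-5 + P)*(2 + P)) = 42 - 10*P - 10*(-5 + P)*(2 + P))
92 + 99*S(0) = 92 + 99*(142 - 10*0**2 + 20*0) = 92 + 99*(142 - 10*0 + 0) = 92 + 99*(142 + 0 + 0) = 92 + 99*142 = 92 + 14058 = 14150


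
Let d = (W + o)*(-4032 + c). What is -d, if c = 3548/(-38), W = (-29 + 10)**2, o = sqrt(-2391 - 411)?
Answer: 1489258 + 78382*I*sqrt(2802)/19 ≈ 1.4893e+6 + 2.1837e+5*I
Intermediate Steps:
o = I*sqrt(2802) (o = sqrt(-2802) = I*sqrt(2802) ≈ 52.934*I)
W = 361 (W = (-19)**2 = 361)
c = -1774/19 (c = 3548*(-1/38) = -1774/19 ≈ -93.368)
d = -1489258 - 78382*I*sqrt(2802)/19 (d = (361 + I*sqrt(2802))*(-4032 - 1774/19) = (361 + I*sqrt(2802))*(-78382/19) = -1489258 - 78382*I*sqrt(2802)/19 ≈ -1.4893e+6 - 2.1837e+5*I)
-d = -(-1489258 - 78382*I*sqrt(2802)/19) = 1489258 + 78382*I*sqrt(2802)/19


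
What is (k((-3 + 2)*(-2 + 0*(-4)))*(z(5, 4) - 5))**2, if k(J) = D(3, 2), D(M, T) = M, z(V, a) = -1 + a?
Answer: 36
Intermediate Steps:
k(J) = 3
(k((-3 + 2)*(-2 + 0*(-4)))*(z(5, 4) - 5))**2 = (3*((-1 + 4) - 5))**2 = (3*(3 - 5))**2 = (3*(-2))**2 = (-6)**2 = 36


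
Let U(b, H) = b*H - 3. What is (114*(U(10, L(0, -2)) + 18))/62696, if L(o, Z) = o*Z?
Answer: 855/31348 ≈ 0.027274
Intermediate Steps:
L(o, Z) = Z*o
U(b, H) = -3 + H*b (U(b, H) = H*b - 3 = -3 + H*b)
(114*(U(10, L(0, -2)) + 18))/62696 = (114*((-3 - 2*0*10) + 18))/62696 = (114*((-3 + 0*10) + 18))*(1/62696) = (114*((-3 + 0) + 18))*(1/62696) = (114*(-3 + 18))*(1/62696) = (114*15)*(1/62696) = 1710*(1/62696) = 855/31348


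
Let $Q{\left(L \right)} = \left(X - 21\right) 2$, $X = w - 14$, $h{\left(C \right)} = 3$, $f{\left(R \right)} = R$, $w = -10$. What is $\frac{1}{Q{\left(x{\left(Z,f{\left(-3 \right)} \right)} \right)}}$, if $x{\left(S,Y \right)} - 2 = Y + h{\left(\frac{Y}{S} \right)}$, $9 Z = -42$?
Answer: $- \frac{1}{90} \approx -0.011111$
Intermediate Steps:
$X = -24$ ($X = -10 - 14 = -24$)
$Z = - \frac{14}{3}$ ($Z = \frac{1}{9} \left(-42\right) = - \frac{14}{3} \approx -4.6667$)
$x{\left(S,Y \right)} = 5 + Y$ ($x{\left(S,Y \right)} = 2 + \left(Y + 3\right) = 2 + \left(3 + Y\right) = 5 + Y$)
$Q{\left(L \right)} = -90$ ($Q{\left(L \right)} = \left(-24 - 21\right) 2 = \left(-45\right) 2 = -90$)
$\frac{1}{Q{\left(x{\left(Z,f{\left(-3 \right)} \right)} \right)}} = \frac{1}{-90} = - \frac{1}{90}$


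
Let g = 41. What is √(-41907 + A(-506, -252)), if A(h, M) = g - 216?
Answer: I*√42082 ≈ 205.14*I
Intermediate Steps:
A(h, M) = -175 (A(h, M) = 41 - 216 = -175)
√(-41907 + A(-506, -252)) = √(-41907 - 175) = √(-42082) = I*√42082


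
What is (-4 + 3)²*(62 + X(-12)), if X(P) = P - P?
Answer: 62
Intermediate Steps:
X(P) = 0
(-4 + 3)²*(62 + X(-12)) = (-4 + 3)²*(62 + 0) = (-1)²*62 = 1*62 = 62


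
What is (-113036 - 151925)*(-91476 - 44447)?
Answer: 36014294003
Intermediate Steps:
(-113036 - 151925)*(-91476 - 44447) = -264961*(-135923) = 36014294003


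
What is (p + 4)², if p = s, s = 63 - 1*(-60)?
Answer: 16129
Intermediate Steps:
s = 123 (s = 63 + 60 = 123)
p = 123
(p + 4)² = (123 + 4)² = 127² = 16129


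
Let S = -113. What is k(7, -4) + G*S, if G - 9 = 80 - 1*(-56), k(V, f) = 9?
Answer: -16376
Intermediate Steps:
G = 145 (G = 9 + (80 - 1*(-56)) = 9 + (80 + 56) = 9 + 136 = 145)
k(7, -4) + G*S = 9 + 145*(-113) = 9 - 16385 = -16376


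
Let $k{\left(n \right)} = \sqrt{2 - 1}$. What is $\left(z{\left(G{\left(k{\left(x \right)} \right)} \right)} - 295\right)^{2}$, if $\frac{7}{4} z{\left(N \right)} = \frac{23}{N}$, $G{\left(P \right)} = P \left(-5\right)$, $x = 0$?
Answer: $\frac{108513889}{1225} \approx 88583.0$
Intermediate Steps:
$k{\left(n \right)} = 1$ ($k{\left(n \right)} = \sqrt{1} = 1$)
$G{\left(P \right)} = - 5 P$
$z{\left(N \right)} = \frac{92}{7 N}$ ($z{\left(N \right)} = \frac{4 \frac{23}{N}}{7} = \frac{92}{7 N}$)
$\left(z{\left(G{\left(k{\left(x \right)} \right)} \right)} - 295\right)^{2} = \left(\frac{92}{7 \left(\left(-5\right) 1\right)} - 295\right)^{2} = \left(\frac{92}{7 \left(-5\right)} - 295\right)^{2} = \left(\frac{92}{7} \left(- \frac{1}{5}\right) - 295\right)^{2} = \left(- \frac{92}{35} - 295\right)^{2} = \left(- \frac{10417}{35}\right)^{2} = \frac{108513889}{1225}$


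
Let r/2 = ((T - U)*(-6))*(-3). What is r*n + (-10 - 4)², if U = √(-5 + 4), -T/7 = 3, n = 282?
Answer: -212996 - 10152*I ≈ -2.13e+5 - 10152.0*I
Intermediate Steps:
T = -21 (T = -7*3 = -21)
U = I (U = √(-1) = I ≈ 1.0*I)
r = -756 - 36*I (r = 2*(((-21 - I)*(-6))*(-3)) = 2*((126 + 6*I)*(-3)) = 2*(-378 - 18*I) = -756 - 36*I ≈ -756.0 - 36.0*I)
r*n + (-10 - 4)² = (-756 - 36*I)*282 + (-10 - 4)² = (-213192 - 10152*I) + (-14)² = (-213192 - 10152*I) + 196 = -212996 - 10152*I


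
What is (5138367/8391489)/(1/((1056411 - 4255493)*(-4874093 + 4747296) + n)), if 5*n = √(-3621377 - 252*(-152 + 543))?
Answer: 694765453832327306/2797163 + 1712789*I*√3719909/13985815 ≈ 2.4838e+11 + 236.2*I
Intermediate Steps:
n = I*√3719909/5 (n = √(-3621377 - 252*(-152 + 543))/5 = √(-3621377 - 252*391)/5 = √(-3621377 - 98532)/5 = √(-3719909)/5 = (I*√3719909)/5 = I*√3719909/5 ≈ 385.74*I)
(5138367/8391489)/(1/((1056411 - 4255493)*(-4874093 + 4747296) + n)) = (5138367/8391489)/(1/((1056411 - 4255493)*(-4874093 + 4747296) + I*√3719909/5)) = (5138367*(1/8391489))/(1/(-3199082*(-126797) + I*√3719909/5)) = 1712789/(2797163*(1/(405634000354 + I*√3719909/5))) = 1712789*(405634000354 + I*√3719909/5)/2797163 = 694765453832327306/2797163 + 1712789*I*√3719909/13985815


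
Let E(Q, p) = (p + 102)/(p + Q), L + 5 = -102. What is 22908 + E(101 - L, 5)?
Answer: 4879511/213 ≈ 22909.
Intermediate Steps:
L = -107 (L = -5 - 102 = -107)
E(Q, p) = (102 + p)/(Q + p)
22908 + E(101 - L, 5) = 22908 + (102 + 5)/((101 - 1*(-107)) + 5) = 22908 + 107/((101 + 107) + 5) = 22908 + 107/(208 + 5) = 22908 + 107/213 = 4879511/213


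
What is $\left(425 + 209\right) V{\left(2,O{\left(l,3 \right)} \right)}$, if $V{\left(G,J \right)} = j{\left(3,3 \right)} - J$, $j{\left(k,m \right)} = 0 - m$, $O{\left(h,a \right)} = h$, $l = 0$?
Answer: $-1902$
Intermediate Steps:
$j{\left(k,m \right)} = - m$
$V{\left(G,J \right)} = -3 - J$ ($V{\left(G,J \right)} = \left(-1\right) 3 - J = -3 - J$)
$\left(425 + 209\right) V{\left(2,O{\left(l,3 \right)} \right)} = \left(425 + 209\right) \left(-3 - 0\right) = 634 \left(-3 + 0\right) = 634 \left(-3\right) = -1902$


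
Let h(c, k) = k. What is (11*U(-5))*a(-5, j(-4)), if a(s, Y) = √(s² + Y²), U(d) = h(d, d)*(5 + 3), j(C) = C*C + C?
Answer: -5720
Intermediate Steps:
j(C) = C + C² (j(C) = C² + C = C + C²)
U(d) = 8*d (U(d) = d*(5 + 3) = d*8 = 8*d)
a(s, Y) = √(Y² + s²)
(11*U(-5))*a(-5, j(-4)) = (11*(8*(-5)))*√((-4*(1 - 4))² + (-5)²) = (11*(-40))*√((-4*(-3))² + 25) = -440*√(12² + 25) = -440*√(144 + 25) = -440*√169 = -440*13 = -5720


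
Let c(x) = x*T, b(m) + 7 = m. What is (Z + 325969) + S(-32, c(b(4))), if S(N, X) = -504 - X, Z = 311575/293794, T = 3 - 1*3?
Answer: 95619975785/293794 ≈ 3.2547e+5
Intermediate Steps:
T = 0 (T = 3 - 3 = 0)
Z = 311575/293794 (Z = 311575*(1/293794) = 311575/293794 ≈ 1.0605)
b(m) = -7 + m
c(x) = 0 (c(x) = x*0 = 0)
(Z + 325969) + S(-32, c(b(4))) = (311575/293794 + 325969) + (-504 - 1*0) = 95768047961/293794 + (-504 + 0) = 95768047961/293794 - 504 = 95619975785/293794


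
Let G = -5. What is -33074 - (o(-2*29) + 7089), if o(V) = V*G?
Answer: -40453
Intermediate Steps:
o(V) = -5*V (o(V) = V*(-5) = -5*V)
-33074 - (o(-2*29) + 7089) = -33074 - (-(-10)*29 + 7089) = -33074 - (-5*(-58) + 7089) = -33074 - (290 + 7089) = -33074 - 1*7379 = -33074 - 7379 = -40453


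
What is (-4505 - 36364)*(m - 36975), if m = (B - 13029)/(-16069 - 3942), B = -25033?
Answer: 30237692388147/20011 ≈ 1.5111e+9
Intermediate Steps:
m = 38062/20011 (m = (-25033 - 13029)/(-16069 - 3942) = -38062/(-20011) = -38062*(-1/20011) = 38062/20011 ≈ 1.9021)
(-4505 - 36364)*(m - 36975) = (-4505 - 36364)*(38062/20011 - 36975) = -40869*(-739868663/20011) = 30237692388147/20011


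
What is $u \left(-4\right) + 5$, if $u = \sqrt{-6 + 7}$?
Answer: $1$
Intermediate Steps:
$u = 1$ ($u = \sqrt{1} = 1$)
$u \left(-4\right) + 5 = 1 \left(-4\right) + 5 = -4 + 5 = 1$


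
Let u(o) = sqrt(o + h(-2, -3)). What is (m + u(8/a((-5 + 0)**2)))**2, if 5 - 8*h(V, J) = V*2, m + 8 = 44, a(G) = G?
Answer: 259489/200 + 306*sqrt(2)/5 ≈ 1384.0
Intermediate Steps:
m = 36 (m = -8 + 44 = 36)
h(V, J) = 5/8 - V/4 (h(V, J) = 5/8 - V*2/8 = 5/8 - V/4)
u(o) = sqrt(9/8 + o) (u(o) = sqrt(o + (5/8 - 1/4*(-2))) = sqrt(o + (5/8 + 1/2)) = sqrt(o + 9/8) = sqrt(9/8 + o))
(m + u(8/a((-5 + 0)**2)))**2 = (36 + sqrt(18 + 16*(8/((-5 + 0)**2)))/4)**2 = (36 + sqrt(18 + 16*(8/((-5)**2)))/4)**2 = (36 + sqrt(18 + 16*(8/25))/4)**2 = (36 + sqrt(18 + 128/25)/4)**2 = (36 + sqrt(578/25)/4)**2 = (36 + (17*sqrt(2)/5)/4)**2 = (36 + 17*sqrt(2)/20)**2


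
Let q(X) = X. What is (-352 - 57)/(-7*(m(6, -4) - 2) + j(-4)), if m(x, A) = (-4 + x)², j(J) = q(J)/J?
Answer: 409/13 ≈ 31.462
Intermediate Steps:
j(J) = 1 (j(J) = J/J = 1)
(-352 - 57)/(-7*(m(6, -4) - 2) + j(-4)) = (-352 - 57)/(-7*((-4 + 6)² - 2) + 1) = -409/(-7*(2² - 2) + 1) = -409/(-7*(4 - 2) + 1) = -409/(-7*2 + 1) = -409/(-14 + 1) = -409/(-13) = -409*(-1/13) = 409/13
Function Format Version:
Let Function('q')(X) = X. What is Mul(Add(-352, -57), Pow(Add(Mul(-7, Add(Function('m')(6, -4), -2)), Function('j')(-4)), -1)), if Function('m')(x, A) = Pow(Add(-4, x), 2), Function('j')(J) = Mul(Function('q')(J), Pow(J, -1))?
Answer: Rational(409, 13) ≈ 31.462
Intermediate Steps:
Function('j')(J) = 1 (Function('j')(J) = Mul(J, Pow(J, -1)) = 1)
Mul(Add(-352, -57), Pow(Add(Mul(-7, Add(Function('m')(6, -4), -2)), Function('j')(-4)), -1)) = Mul(Add(-352, -57), Pow(Add(Mul(-7, Add(Pow(Add(-4, 6), 2), -2)), 1), -1)) = Mul(-409, Pow(Add(Mul(-7, Add(Pow(2, 2), -2)), 1), -1)) = Mul(-409, Pow(Add(Mul(-7, Add(4, -2)), 1), -1)) = Mul(-409, Pow(Add(Mul(-7, 2), 1), -1)) = Mul(-409, Pow(Add(-14, 1), -1)) = Mul(-409, Pow(-13, -1)) = Mul(-409, Rational(-1, 13)) = Rational(409, 13)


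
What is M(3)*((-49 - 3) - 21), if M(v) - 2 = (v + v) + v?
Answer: -803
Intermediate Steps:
M(v) = 2 + 3*v (M(v) = 2 + ((v + v) + v) = 2 + (2*v + v) = 2 + 3*v)
M(3)*((-49 - 3) - 21) = (2 + 3*3)*((-49 - 3) - 21) = (2 + 9)*(-52 - 21) = 11*(-73) = -803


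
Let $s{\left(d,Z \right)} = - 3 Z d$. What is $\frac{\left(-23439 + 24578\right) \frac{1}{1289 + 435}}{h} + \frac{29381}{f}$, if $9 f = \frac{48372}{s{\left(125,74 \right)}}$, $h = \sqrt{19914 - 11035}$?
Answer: $- \frac{1222984125}{8062} + \frac{1139 \sqrt{8879}}{15307396} \approx -1.517 \cdot 10^{5}$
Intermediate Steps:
$s{\left(d,Z \right)} = - 3 Z d$
$h = \sqrt{8879} \approx 94.228$
$f = - \frac{8062}{41625}$ ($f = \frac{48372 \frac{1}{\left(-3\right) 74 \cdot 125}}{9} = \frac{48372 \frac{1}{-27750}}{9} = \frac{48372 \left(- \frac{1}{27750}\right)}{9} = \frac{1}{9} \left(- \frac{8062}{4625}\right) = - \frac{8062}{41625} \approx -0.19368$)
$\frac{\left(-23439 + 24578\right) \frac{1}{1289 + 435}}{h} + \frac{29381}{f} = \frac{\left(-23439 + 24578\right) \frac{1}{1289 + 435}}{\sqrt{8879}} + \frac{29381}{- \frac{8062}{41625}} = \frac{1139}{1724} \frac{\sqrt{8879}}{8879} + 29381 \left(- \frac{41625}{8062}\right) = 1139 \cdot \frac{1}{1724} \frac{\sqrt{8879}}{8879} - \frac{1222984125}{8062} = \frac{1139 \frac{\sqrt{8879}}{8879}}{1724} - \frac{1222984125}{8062} = \frac{1139 \sqrt{8879}}{15307396} - \frac{1222984125}{8062} = - \frac{1222984125}{8062} + \frac{1139 \sqrt{8879}}{15307396}$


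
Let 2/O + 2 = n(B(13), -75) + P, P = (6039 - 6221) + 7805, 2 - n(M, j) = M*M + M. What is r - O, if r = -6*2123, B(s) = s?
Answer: -94783460/7441 ≈ -12738.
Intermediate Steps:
n(M, j) = 2 - M - M² (n(M, j) = 2 - (M*M + M) = 2 - (M² + M) = 2 - (M + M²) = 2 + (-M - M²) = 2 - M - M²)
r = -12738
P = 7623 (P = -182 + 7805 = 7623)
O = 2/7441 (O = 2/(-2 + ((2 - 1*13 - 1*13²) + 7623)) = 2/(-2 + ((2 - 13 - 1*169) + 7623)) = 2/(-2 + ((2 - 13 - 169) + 7623)) = 2/(-2 + (-180 + 7623)) = 2/(-2 + 7443) = 2/7441 ≈ 0.00026878)
r - O = -12738 - 1*2/7441 = -12738 - 2/7441 = -94783460/7441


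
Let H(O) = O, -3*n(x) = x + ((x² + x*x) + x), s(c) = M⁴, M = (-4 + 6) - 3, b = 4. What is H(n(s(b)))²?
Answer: 16/9 ≈ 1.7778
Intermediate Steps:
M = -1 (M = 2 - 3 = -1)
s(c) = 1 (s(c) = (-1)⁴ = 1)
n(x) = -2*x/3 - 2*x²/3 (n(x) = -(x + ((x² + x*x) + x))/3 = -(x + ((x² + x²) + x))/3 = -(x + (2*x² + x))/3 = -(x + (x + 2*x²))/3 = -(2*x + 2*x²)/3 = -2*x/3 - 2*x²/3)
H(n(s(b)))² = (-⅔*1*(1 + 1))² = (-⅔*1*2)² = (-4/3)² = 16/9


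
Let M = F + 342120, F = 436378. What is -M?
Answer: -778498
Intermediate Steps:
M = 778498 (M = 436378 + 342120 = 778498)
-M = -1*778498 = -778498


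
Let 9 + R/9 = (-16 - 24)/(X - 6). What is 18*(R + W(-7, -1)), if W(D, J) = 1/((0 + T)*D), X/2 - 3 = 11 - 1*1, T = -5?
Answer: -62352/35 ≈ -1781.5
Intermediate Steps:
X = 26 (X = 6 + 2*(11 - 1*1) = 6 + 2*(11 - 1) = 6 + 2*10 = 6 + 20 = 26)
W(D, J) = -1/(5*D) (W(D, J) = 1/((0 - 5)*D) = 1/(-5*D) = -1/(5*D))
R = -99 (R = -81 + 9*((-16 - 24)/(26 - 6)) = -81 + 9*(-40/20) = -81 + 9*(-40*1/20) = -81 + 9*(-2) = -81 - 18 = -99)
18*(R + W(-7, -1)) = 18*(-99 - 1/5/(-7)) = 18*(-99 - 1/5*(-1/7)) = 18*(-99 + 1/35) = 18*(-3464/35) = -62352/35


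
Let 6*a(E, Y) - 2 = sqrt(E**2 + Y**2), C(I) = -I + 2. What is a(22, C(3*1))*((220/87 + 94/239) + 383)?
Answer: 8024477/62379 + 8024477*sqrt(485)/124758 ≈ 1545.1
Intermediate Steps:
C(I) = 2 - I
a(E, Y) = 1/3 + sqrt(E**2 + Y**2)/6
a(22, C(3*1))*((220/87 + 94/239) + 383) = (1/3 + sqrt(22**2 + (2 - 3)**2)/6)*((220/87 + 94/239) + 383) = (1/3 + sqrt(484 + (2 - 1*3)**2)/6)*((220*(1/87) + 94*(1/239)) + 383) = (1/3 + sqrt(484 + (2 - 3)**2)/6)*((220/87 + 94/239) + 383) = (1/3 + sqrt(484 + (-1)**2)/6)*(60758/20793 + 383) = (1/3 + sqrt(484 + 1)/6)*(8024477/20793) = (1/3 + sqrt(485)/6)*(8024477/20793) = 8024477/62379 + 8024477*sqrt(485)/124758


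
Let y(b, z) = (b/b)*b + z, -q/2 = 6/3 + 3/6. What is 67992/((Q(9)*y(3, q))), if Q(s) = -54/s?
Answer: 5666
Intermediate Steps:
q = -5 (q = -2*(6/3 + 3/6) = -2*(6*(⅓) + 3*(⅙)) = -2*(2 + ½) = -2*5/2 = -5)
y(b, z) = b + z (y(b, z) = 1*b + z = b + z)
67992/((Q(9)*y(3, q))) = 67992/(((-54/9)*(3 - 5))) = 67992/((-54*⅑*(-2))) = 67992/((-6*(-2))) = 67992/12 = 67992*(1/12) = 5666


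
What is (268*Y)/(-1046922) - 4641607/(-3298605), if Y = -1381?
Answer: 1013373430499/575563690635 ≈ 1.7607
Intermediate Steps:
(268*Y)/(-1046922) - 4641607/(-3298605) = (268*(-1381))/(-1046922) - 4641607/(-3298605) = -370108*(-1/1046922) - 4641607*(-1/3298605) = 185054/523461 + 4641607/3298605 = 1013373430499/575563690635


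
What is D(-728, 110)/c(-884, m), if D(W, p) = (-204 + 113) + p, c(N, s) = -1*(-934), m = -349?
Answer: 19/934 ≈ 0.020343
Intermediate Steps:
c(N, s) = 934
D(W, p) = -91 + p
D(-728, 110)/c(-884, m) = (-91 + 110)/934 = 19*(1/934) = 19/934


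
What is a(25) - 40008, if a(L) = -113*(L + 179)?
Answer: -63060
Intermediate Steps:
a(L) = -20227 - 113*L (a(L) = -113*(179 + L) = -20227 - 113*L)
a(25) - 40008 = (-20227 - 113*25) - 40008 = (-20227 - 2825) - 40008 = -23052 - 40008 = -63060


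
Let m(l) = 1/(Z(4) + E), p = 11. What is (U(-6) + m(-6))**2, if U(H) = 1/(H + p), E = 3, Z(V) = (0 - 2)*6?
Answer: 16/2025 ≈ 0.0079012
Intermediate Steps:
Z(V) = -12 (Z(V) = -2*6 = -12)
m(l) = -1/9 (m(l) = 1/(-12 + 3) = 1/(-9) = -1/9)
U(H) = 1/(11 + H) (U(H) = 1/(H + 11) = 1/(11 + H))
(U(-6) + m(-6))**2 = (1/(11 - 6) - 1/9)**2 = (1/5 - 1/9)**2 = (4/45)**2 = 16/2025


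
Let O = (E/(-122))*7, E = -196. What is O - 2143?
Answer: -130037/61 ≈ -2131.8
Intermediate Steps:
O = 686/61 (O = -196/(-122)*7 = -196*(-1/122)*7 = (98/61)*7 = 686/61 ≈ 11.246)
O - 2143 = 686/61 - 2143 = -130037/61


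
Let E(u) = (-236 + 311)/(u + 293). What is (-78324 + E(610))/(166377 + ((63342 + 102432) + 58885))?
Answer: -23575499/117701836 ≈ -0.20030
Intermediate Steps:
E(u) = 75/(293 + u)
(-78324 + E(610))/(166377 + ((63342 + 102432) + 58885)) = (-78324 + 75/(293 + 610))/(166377 + ((63342 + 102432) + 58885)) = (-78324 + 75/903)/(166377 + (165774 + 58885)) = (-78324 + 75*(1/903))/(166377 + 224659) = (-78324 + 25/301)/391036 = -23575499/301*1/391036 = -23575499/117701836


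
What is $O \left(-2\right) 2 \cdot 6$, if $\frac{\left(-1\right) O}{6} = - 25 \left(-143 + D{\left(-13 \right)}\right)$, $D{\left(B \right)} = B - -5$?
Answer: $543600$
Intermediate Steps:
$D{\left(B \right)} = 5 + B$ ($D{\left(B \right)} = B + 5 = 5 + B$)
$O = -22650$ ($O = - 6 \left(- 25 \left(-143 + \left(5 - 13\right)\right)\right) = - 6 \left(- 25 \left(-143 - 8\right)\right) = - 6 \left(\left(-25\right) \left(-151\right)\right) = \left(-6\right) 3775 = -22650$)
$O \left(-2\right) 2 \cdot 6 = - 22650 \left(-2\right) 2 \cdot 6 = - 22650 \left(\left(-4\right) 6\right) = \left(-22650\right) \left(-24\right) = 543600$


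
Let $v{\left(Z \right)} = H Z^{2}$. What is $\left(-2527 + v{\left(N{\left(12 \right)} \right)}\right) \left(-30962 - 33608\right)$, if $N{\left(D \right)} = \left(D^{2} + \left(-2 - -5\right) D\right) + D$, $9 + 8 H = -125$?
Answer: $40033335430$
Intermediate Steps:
$H = - \frac{67}{4}$ ($H = - \frac{9}{8} + \frac{1}{8} \left(-125\right) = - \frac{9}{8} - \frac{125}{8} = - \frac{67}{4} \approx -16.75$)
$N{\left(D \right)} = D^{2} + 4 D$ ($N{\left(D \right)} = \left(D^{2} + \left(-2 + 5\right) D\right) + D = \left(D^{2} + 3 D\right) + D = D^{2} + 4 D$)
$v{\left(Z \right)} = - \frac{67 Z^{2}}{4}$
$\left(-2527 + v{\left(N{\left(12 \right)} \right)}\right) \left(-30962 - 33608\right) = \left(-2527 - \frac{67 \left(12 \left(4 + 12\right)\right)^{2}}{4}\right) \left(-30962 - 33608\right) = \left(-2527 - \frac{67 \left(12 \cdot 16\right)^{2}}{4}\right) \left(-64570\right) = \left(-2527 - \frac{67 \cdot 192^{2}}{4}\right) \left(-64570\right) = \left(-2527 - 617472\right) \left(-64570\right) = \left(-619999\right) \left(-64570\right) = 40033335430$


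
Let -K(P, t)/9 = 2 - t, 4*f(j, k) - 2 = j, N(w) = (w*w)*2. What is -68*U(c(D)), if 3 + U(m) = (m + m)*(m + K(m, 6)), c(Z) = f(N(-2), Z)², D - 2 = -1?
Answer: -71417/2 ≈ -35709.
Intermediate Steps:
D = 1 (D = 2 - 1 = 1)
N(w) = 2*w² (N(w) = w²*2 = 2*w²)
f(j, k) = ½ + j/4
c(Z) = 25/4 (c(Z) = (½ + (2*(-2)²)/4)² = (½ + (2*4)/4)² = (½ + (¼)*8)² = (½ + 2)² = (5/2)² = 25/4)
K(P, t) = -18 + 9*t (K(P, t) = -9*(2 - t) = -18 + 9*t)
U(m) = -3 + 2*m*(36 + m) (U(m) = -3 + (m + m)*(m + (-18 + 9*6)) = -3 + (2*m)*(m + (-18 + 54)) = -3 + (2*m)*(m + 36) = -3 + (2*m)*(36 + m) = -3 + 2*m*(36 + m))
-68*U(c(D)) = -68*(-3 + 2*(25/4)² + 72*(25/4)) = -68*(-3 + 2*(625/16) + 450) = -68*(-3 + 625/8 + 450) = -68*4201/8 = -71417/2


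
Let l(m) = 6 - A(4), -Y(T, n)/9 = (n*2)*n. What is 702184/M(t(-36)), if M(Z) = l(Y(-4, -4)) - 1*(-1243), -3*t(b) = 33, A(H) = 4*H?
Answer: 702184/1233 ≈ 569.49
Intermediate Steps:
t(b) = -11 (t(b) = -⅓*33 = -11)
Y(T, n) = -18*n² (Y(T, n) = -9*n*2*n = -9*2*n*n = -18*n²)
l(m) = -10 (l(m) = 6 - 4*4 = 6 - 1*16 = 6 - 16 = -10)
M(Z) = 1233 (M(Z) = -10 - 1*(-1243) = -10 + 1243 = 1233)
702184/M(t(-36)) = 702184/1233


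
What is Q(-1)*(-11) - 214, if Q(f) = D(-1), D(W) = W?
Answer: -203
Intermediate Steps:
Q(f) = -1
Q(-1)*(-11) - 214 = -1*(-11) - 214 = 11 - 214 = -203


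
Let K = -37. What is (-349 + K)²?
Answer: 148996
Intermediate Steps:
(-349 + K)² = (-349 - 37)² = (-386)² = 148996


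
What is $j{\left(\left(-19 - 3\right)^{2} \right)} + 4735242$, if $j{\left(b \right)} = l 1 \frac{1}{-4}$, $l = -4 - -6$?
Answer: $\frac{9470483}{2} \approx 4.7352 \cdot 10^{6}$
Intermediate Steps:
$l = 2$ ($l = -4 + 6 = 2$)
$j{\left(b \right)} = - \frac{1}{2}$ ($j{\left(b \right)} = 2 \cdot 1 \frac{1}{-4} = 2 \cdot 1 \left(- \frac{1}{4}\right) = 2 \left(- \frac{1}{4}\right) = - \frac{1}{2}$)
$j{\left(\left(-19 - 3\right)^{2} \right)} + 4735242 = - \frac{1}{2} + 4735242 = \frac{9470483}{2}$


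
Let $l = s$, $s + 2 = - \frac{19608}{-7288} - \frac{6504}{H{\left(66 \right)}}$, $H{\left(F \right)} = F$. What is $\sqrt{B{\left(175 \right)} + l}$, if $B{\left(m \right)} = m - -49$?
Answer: $\frac{\sqrt{12667536079}}{10021} \approx 11.231$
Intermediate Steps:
$B{\left(m \right)} = 49 + m$ ($B{\left(m \right)} = m + 49 = 49 + m$)
$s = - \frac{980605}{10021}$ ($s = -2 - \left(- \frac{2451}{911} + \frac{1084}{11}\right) = -2 - \frac{960563}{10021} = - \frac{980605}{10021} \approx -97.855$)
$l = - \frac{980605}{10021} \approx -97.855$
$\sqrt{B{\left(175 \right)} + l} = \sqrt{\left(49 + 175\right) - \frac{980605}{10021}} = \sqrt{224 - \frac{980605}{10021}} = \sqrt{\frac{1264099}{10021}} = \frac{\sqrt{12667536079}}{10021}$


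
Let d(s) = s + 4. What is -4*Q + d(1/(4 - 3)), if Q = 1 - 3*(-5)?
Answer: -59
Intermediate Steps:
d(s) = 4 + s
Q = 16 (Q = 1 + 15 = 16)
-4*Q + d(1/(4 - 3)) = -4*16 + (4 + 1/(4 - 3)) = -64 + (4 + 1/1) = -64 + (4 + 1) = -64 + 5 = -59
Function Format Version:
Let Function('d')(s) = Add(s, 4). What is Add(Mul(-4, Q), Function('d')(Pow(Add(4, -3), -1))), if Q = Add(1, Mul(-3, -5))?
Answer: -59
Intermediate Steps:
Function('d')(s) = Add(4, s)
Q = 16 (Q = Add(1, 15) = 16)
Add(Mul(-4, Q), Function('d')(Pow(Add(4, -3), -1))) = Add(Mul(-4, 16), Add(4, Pow(Add(4, -3), -1))) = Add(-64, Add(4, Pow(1, -1))) = Add(-64, Add(4, 1)) = Add(-64, 5) = -59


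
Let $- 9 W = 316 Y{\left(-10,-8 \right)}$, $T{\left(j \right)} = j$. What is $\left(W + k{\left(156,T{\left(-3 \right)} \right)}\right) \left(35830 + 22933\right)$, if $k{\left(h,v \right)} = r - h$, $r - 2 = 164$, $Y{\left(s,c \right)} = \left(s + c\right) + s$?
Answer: $\frac{525223694}{9} \approx 5.8358 \cdot 10^{7}$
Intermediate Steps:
$Y{\left(s,c \right)} = c + 2 s$ ($Y{\left(s,c \right)} = \left(c + s\right) + s = c + 2 s$)
$r = 166$ ($r = 2 + 164 = 166$)
$k{\left(h,v \right)} = 166 - h$
$W = \frac{8848}{9}$ ($W = - \frac{316 \left(-8 + 2 \left(-10\right)\right)}{9} = - \frac{316 \left(-8 - 20\right)}{9} = - \frac{316 \left(-28\right)}{9} = \left(- \frac{1}{9}\right) \left(-8848\right) = \frac{8848}{9} \approx 983.11$)
$\left(W + k{\left(156,T{\left(-3 \right)} \right)}\right) \left(35830 + 22933\right) = \left(\frac{8848}{9} + \left(166 - 156\right)\right) \left(35830 + 22933\right) = \left(\frac{8848}{9} + \left(166 - 156\right)\right) 58763 = \left(\frac{8848}{9} + 10\right) 58763 = \frac{8938}{9} \cdot 58763 = \frac{525223694}{9}$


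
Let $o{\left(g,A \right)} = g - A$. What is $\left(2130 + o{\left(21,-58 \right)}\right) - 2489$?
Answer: $-280$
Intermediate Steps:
$\left(2130 + o{\left(21,-58 \right)}\right) - 2489 = \left(2130 + \left(21 - -58\right)\right) - 2489 = \left(2130 + \left(21 + 58\right)\right) - 2489 = \left(2130 + 79\right) - 2489 = 2209 - 2489 = -280$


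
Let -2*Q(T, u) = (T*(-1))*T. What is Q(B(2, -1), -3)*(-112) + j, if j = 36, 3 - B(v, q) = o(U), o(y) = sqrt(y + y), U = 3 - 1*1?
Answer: -20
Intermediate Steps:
U = 2 (U = 3 - 1 = 2)
o(y) = sqrt(2)*sqrt(y) (o(y) = sqrt(2*y) = sqrt(2)*sqrt(y))
B(v, q) = 1 (B(v, q) = 3 - sqrt(2)*sqrt(2) = 3 - 1*2 = 3 - 2 = 1)
Q(T, u) = T**2/2 (Q(T, u) = -T*(-1)*T/2 = -(-T)*T/2 = -(-1)*T**2/2 = T**2/2)
Q(B(2, -1), -3)*(-112) + j = ((1/2)*1**2)*(-112) + 36 = ((1/2)*1)*(-112) + 36 = (1/2)*(-112) + 36 = -56 + 36 = -20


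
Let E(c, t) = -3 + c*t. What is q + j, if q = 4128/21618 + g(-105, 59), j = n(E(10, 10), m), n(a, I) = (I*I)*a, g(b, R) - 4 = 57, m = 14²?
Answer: 13426266727/3603 ≈ 3.7264e+6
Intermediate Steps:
m = 196
g(b, R) = 61 (g(b, R) = 4 + 57 = 61)
n(a, I) = a*I² (n(a, I) = I²*a = a*I²)
j = 3726352 (j = (-3 + 10*10)*196² = (-3 + 100)*38416 = 97*38416 = 3726352)
q = 220471/3603 (q = 4128/21618 + 61 = 4128*(1/21618) + 61 = 688/3603 + 61 = 220471/3603 ≈ 61.191)
q + j = 220471/3603 + 3726352 = 13426266727/3603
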